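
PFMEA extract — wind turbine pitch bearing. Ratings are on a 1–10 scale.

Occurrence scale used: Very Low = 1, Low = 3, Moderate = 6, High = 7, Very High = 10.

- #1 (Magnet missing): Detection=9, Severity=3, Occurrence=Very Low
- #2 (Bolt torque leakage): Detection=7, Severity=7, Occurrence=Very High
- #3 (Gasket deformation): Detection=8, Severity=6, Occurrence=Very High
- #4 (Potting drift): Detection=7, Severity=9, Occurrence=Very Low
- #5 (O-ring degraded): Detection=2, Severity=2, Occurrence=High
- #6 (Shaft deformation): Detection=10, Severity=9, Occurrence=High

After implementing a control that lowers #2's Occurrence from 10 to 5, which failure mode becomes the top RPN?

RPN = Severity × Occurrence × Detection:
  #1: 3 × 1 × 9 = 27
  #2: 7 × 10 × 7 = 490
  #3: 6 × 10 × 8 = 480
  #4: 9 × 1 × 7 = 63
  #5: 2 × 7 × 2 = 28
  #6: 9 × 7 × 10 = 630
After action: #2 → 7 × 5 × 7 = 245.
Revised RPNs: #6=630, #3=480, #2=245, #4=63, #5=28, #1=27.
Highest is now #6 (630).

#6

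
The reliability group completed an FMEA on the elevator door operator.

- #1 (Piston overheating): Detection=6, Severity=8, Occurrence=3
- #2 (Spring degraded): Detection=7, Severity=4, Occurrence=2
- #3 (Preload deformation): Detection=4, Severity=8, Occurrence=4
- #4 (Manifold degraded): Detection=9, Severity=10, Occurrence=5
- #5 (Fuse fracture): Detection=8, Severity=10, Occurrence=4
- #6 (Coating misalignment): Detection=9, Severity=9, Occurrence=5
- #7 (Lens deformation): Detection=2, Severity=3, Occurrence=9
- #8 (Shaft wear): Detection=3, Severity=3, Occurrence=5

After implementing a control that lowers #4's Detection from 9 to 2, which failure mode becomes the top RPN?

#6

RPN = Severity × Occurrence × Detection:
  #1: 8 × 3 × 6 = 144
  #2: 4 × 2 × 7 = 56
  #3: 8 × 4 × 4 = 128
  #4: 10 × 5 × 9 = 450
  #5: 10 × 4 × 8 = 320
  #6: 9 × 5 × 9 = 405
  #7: 3 × 9 × 2 = 54
  #8: 3 × 5 × 3 = 45
After action: #4 → 10 × 5 × 2 = 100.
Revised RPNs: #6=405, #5=320, #1=144, #3=128, #4=100, #2=56, #7=54, #8=45.
Highest is now #6 (405).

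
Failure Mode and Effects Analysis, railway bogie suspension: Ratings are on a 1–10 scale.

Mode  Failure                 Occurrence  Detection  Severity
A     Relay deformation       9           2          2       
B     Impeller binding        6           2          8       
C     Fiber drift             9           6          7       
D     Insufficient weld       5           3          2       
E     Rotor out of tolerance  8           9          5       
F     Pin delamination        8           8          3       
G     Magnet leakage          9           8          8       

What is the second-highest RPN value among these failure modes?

378

RPN = Severity × Occurrence × Detection:
  A: 2 × 9 × 2 = 36
  B: 8 × 6 × 2 = 96
  C: 7 × 9 × 6 = 378
  D: 2 × 5 × 3 = 30
  E: 5 × 8 × 9 = 360
  F: 3 × 8 × 8 = 192
  G: 8 × 9 × 8 = 576
Sorted descending: 576, 378, 360, 192, 96, 36, 30.
The second-highest RPN is 378 (C).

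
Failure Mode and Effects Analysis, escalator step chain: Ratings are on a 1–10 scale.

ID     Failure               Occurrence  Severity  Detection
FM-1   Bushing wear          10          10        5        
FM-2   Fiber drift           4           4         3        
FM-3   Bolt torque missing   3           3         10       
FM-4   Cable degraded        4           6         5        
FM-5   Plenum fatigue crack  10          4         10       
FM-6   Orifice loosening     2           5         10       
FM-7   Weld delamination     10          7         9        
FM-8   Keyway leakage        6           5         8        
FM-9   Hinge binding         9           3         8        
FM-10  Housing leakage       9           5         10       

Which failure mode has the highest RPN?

RPN = Severity × Occurrence × Detection:
  FM-1: 10 × 10 × 5 = 500
  FM-2: 4 × 4 × 3 = 48
  FM-3: 3 × 3 × 10 = 90
  FM-4: 6 × 4 × 5 = 120
  FM-5: 4 × 10 × 10 = 400
  FM-6: 5 × 2 × 10 = 100
  FM-7: 7 × 10 × 9 = 630
  FM-8: 5 × 6 × 8 = 240
  FM-9: 3 × 9 × 8 = 216
  FM-10: 5 × 9 × 10 = 450
Highest RPN is 630 → FM-7.

FM-7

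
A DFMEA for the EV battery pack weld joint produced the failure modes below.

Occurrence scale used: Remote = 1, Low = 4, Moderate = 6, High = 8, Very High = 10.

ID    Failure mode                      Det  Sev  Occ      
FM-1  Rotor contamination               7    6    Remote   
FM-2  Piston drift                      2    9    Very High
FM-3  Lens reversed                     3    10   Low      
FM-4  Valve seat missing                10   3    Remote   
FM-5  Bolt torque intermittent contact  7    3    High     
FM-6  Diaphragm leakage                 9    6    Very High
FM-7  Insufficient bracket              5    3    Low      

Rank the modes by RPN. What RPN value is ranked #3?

RPN = Severity × Occurrence × Detection:
  FM-1: 6 × 1 × 7 = 42
  FM-2: 9 × 10 × 2 = 180
  FM-3: 10 × 4 × 3 = 120
  FM-4: 3 × 1 × 10 = 30
  FM-5: 3 × 8 × 7 = 168
  FM-6: 6 × 10 × 9 = 540
  FM-7: 3 × 4 × 5 = 60
Sorted descending: 540, 180, 168, 120, 60, 42, 30.
The third-highest RPN is 168 (FM-5).

168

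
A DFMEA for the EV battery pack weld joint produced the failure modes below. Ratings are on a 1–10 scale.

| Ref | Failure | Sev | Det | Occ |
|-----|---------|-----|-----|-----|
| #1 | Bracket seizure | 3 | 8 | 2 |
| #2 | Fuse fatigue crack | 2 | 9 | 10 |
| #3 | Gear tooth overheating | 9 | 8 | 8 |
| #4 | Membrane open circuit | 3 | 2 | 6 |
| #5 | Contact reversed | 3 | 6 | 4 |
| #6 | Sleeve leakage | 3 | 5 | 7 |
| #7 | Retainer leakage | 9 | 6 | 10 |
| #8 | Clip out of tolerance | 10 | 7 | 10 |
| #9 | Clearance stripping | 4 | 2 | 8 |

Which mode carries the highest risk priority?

RPN = Severity × Occurrence × Detection:
  #1: 3 × 2 × 8 = 48
  #2: 2 × 10 × 9 = 180
  #3: 9 × 8 × 8 = 576
  #4: 3 × 6 × 2 = 36
  #5: 3 × 4 × 6 = 72
  #6: 3 × 7 × 5 = 105
  #7: 9 × 10 × 6 = 540
  #8: 10 × 10 × 7 = 700
  #9: 4 × 8 × 2 = 64
Highest RPN is 700 → #8.

#8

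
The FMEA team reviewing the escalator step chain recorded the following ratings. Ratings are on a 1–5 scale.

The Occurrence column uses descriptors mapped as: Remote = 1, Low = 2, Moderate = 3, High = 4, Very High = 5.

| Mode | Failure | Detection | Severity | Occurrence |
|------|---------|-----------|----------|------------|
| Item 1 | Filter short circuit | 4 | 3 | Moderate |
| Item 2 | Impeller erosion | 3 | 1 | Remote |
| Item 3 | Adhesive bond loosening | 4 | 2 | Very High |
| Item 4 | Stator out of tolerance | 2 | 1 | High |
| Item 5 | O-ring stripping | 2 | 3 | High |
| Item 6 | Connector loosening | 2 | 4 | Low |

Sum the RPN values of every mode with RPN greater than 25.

76

RPN = Severity × Occurrence × Detection:
  Item 1: 3 × 3 × 4 = 36
  Item 2: 1 × 1 × 3 = 3
  Item 3: 2 × 5 × 4 = 40
  Item 4: 1 × 4 × 2 = 8
  Item 5: 3 × 4 × 2 = 24
  Item 6: 4 × 2 × 2 = 16
RPN > 25: Item 1 (36), Item 3 (40).
Sum: 36 + 40 = 76.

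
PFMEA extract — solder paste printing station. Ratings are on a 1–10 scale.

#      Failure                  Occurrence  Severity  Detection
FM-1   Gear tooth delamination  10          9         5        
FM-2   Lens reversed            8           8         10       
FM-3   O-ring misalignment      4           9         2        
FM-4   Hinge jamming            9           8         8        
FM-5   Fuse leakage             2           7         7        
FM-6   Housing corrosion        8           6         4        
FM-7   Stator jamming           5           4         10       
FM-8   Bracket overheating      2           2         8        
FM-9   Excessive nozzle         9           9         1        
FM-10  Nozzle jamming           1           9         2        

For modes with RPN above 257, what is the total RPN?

RPN = Severity × Occurrence × Detection:
  FM-1: 9 × 10 × 5 = 450
  FM-2: 8 × 8 × 10 = 640
  FM-3: 9 × 4 × 2 = 72
  FM-4: 8 × 9 × 8 = 576
  FM-5: 7 × 2 × 7 = 98
  FM-6: 6 × 8 × 4 = 192
  FM-7: 4 × 5 × 10 = 200
  FM-8: 2 × 2 × 8 = 32
  FM-9: 9 × 9 × 1 = 81
  FM-10: 9 × 1 × 2 = 18
RPN > 257: FM-1 (450), FM-2 (640), FM-4 (576).
Sum: 450 + 640 + 576 = 1666.

1666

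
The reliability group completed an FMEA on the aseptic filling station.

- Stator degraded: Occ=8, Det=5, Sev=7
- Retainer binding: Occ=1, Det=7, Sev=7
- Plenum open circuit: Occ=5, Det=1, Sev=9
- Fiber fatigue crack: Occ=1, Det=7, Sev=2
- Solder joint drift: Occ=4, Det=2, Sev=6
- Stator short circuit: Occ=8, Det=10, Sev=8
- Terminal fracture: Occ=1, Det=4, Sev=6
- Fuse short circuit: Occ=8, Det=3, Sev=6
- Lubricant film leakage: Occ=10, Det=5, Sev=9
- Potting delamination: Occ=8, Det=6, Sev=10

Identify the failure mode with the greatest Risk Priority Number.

RPN = Severity × Occurrence × Detection:
  Stator degraded: 7 × 8 × 5 = 280
  Retainer binding: 7 × 1 × 7 = 49
  Plenum open circuit: 9 × 5 × 1 = 45
  Fiber fatigue crack: 2 × 1 × 7 = 14
  Solder joint drift: 6 × 4 × 2 = 48
  Stator short circuit: 8 × 8 × 10 = 640
  Terminal fracture: 6 × 1 × 4 = 24
  Fuse short circuit: 6 × 8 × 3 = 144
  Lubricant film leakage: 9 × 10 × 5 = 450
  Potting delamination: 10 × 8 × 6 = 480
Highest RPN is 640 → Stator short circuit.

Stator short circuit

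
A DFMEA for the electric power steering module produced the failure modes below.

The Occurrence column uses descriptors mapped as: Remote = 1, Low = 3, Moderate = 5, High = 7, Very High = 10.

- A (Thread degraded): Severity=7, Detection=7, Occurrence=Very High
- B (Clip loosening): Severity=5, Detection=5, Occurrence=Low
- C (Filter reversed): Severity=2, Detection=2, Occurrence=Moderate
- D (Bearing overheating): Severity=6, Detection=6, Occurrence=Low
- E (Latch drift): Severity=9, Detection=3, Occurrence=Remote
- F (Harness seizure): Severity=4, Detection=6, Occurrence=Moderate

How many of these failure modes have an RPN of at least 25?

5

RPN = Severity × Occurrence × Detection:
  A: 7 × 10 × 7 = 490
  B: 5 × 3 × 5 = 75
  C: 2 × 5 × 2 = 20
  D: 6 × 3 × 6 = 108
  E: 9 × 1 × 3 = 27
  F: 4 × 5 × 6 = 120
Modes with RPN ≥ 25: A (490), B (75), D (108), E (27), F (120) → 5.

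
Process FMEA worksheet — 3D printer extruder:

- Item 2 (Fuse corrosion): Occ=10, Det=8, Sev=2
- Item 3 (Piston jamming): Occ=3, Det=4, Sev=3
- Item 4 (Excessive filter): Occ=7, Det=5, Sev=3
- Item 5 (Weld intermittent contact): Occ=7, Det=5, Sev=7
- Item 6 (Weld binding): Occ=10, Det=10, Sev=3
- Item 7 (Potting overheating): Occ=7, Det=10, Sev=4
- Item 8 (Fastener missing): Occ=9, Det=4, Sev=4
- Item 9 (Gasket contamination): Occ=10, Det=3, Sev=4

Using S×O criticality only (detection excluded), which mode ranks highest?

Item 5

Criticality = Severity × Occurrence:
  Item 2: 2 × 10 = 20
  Item 3: 3 × 3 = 9
  Item 4: 3 × 7 = 21
  Item 5: 7 × 7 = 49
  Item 6: 3 × 10 = 30
  Item 7: 4 × 7 = 28
  Item 8: 4 × 9 = 36
  Item 9: 4 × 10 = 40
Highest criticality is 49 → Item 5.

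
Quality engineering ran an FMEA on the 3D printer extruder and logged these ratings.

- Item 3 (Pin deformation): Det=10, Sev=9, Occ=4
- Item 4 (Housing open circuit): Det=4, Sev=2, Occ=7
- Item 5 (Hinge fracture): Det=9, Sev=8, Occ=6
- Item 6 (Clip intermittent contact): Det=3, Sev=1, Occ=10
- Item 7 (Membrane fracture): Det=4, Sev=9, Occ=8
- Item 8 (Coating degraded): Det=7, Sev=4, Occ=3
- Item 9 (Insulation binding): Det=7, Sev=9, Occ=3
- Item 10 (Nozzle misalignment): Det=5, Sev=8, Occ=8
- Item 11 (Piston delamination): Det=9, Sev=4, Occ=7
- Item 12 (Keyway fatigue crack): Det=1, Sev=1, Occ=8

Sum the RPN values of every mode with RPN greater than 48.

RPN = Severity × Occurrence × Detection:
  Item 3: 9 × 4 × 10 = 360
  Item 4: 2 × 7 × 4 = 56
  Item 5: 8 × 6 × 9 = 432
  Item 6: 1 × 10 × 3 = 30
  Item 7: 9 × 8 × 4 = 288
  Item 8: 4 × 3 × 7 = 84
  Item 9: 9 × 3 × 7 = 189
  Item 10: 8 × 8 × 5 = 320
  Item 11: 4 × 7 × 9 = 252
  Item 12: 1 × 8 × 1 = 8
RPN > 48: Item 3 (360), Item 4 (56), Item 5 (432), Item 7 (288), Item 8 (84), Item 9 (189), Item 10 (320), Item 11 (252).
Sum: 360 + 56 + 432 + 288 + 84 + 189 + 320 + 252 = 1981.

1981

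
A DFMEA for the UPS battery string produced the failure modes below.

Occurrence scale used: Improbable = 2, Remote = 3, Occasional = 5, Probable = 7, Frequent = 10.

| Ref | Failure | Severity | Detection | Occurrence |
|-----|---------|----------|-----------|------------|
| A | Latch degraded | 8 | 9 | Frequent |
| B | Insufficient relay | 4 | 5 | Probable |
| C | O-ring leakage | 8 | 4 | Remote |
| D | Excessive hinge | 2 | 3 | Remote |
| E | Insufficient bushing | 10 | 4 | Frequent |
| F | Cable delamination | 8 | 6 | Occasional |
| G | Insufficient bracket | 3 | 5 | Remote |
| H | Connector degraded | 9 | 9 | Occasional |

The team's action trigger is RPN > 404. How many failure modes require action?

2

RPN = Severity × Occurrence × Detection:
  A: 8 × 10 × 9 = 720
  B: 4 × 7 × 5 = 140
  C: 8 × 3 × 4 = 96
  D: 2 × 3 × 3 = 18
  E: 10 × 10 × 4 = 400
  F: 8 × 5 × 6 = 240
  G: 3 × 3 × 5 = 45
  H: 9 × 5 × 9 = 405
Modes with RPN > 404: A (720), H (405) → 2.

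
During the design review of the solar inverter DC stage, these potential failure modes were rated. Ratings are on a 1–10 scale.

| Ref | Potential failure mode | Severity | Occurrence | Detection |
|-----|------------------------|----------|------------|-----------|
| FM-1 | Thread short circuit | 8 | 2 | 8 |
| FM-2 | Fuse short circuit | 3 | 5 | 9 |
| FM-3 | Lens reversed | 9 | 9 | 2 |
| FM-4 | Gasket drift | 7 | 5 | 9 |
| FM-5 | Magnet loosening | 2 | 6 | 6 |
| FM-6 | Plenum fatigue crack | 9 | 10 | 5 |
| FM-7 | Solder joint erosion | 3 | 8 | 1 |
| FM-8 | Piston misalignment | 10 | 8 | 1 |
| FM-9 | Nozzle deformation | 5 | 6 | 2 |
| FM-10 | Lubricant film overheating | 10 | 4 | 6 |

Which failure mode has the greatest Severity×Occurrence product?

Criticality = Severity × Occurrence:
  FM-1: 8 × 2 = 16
  FM-2: 3 × 5 = 15
  FM-3: 9 × 9 = 81
  FM-4: 7 × 5 = 35
  FM-5: 2 × 6 = 12
  FM-6: 9 × 10 = 90
  FM-7: 3 × 8 = 24
  FM-8: 10 × 8 = 80
  FM-9: 5 × 6 = 30
  FM-10: 10 × 4 = 40
Highest criticality is 90 → FM-6.

FM-6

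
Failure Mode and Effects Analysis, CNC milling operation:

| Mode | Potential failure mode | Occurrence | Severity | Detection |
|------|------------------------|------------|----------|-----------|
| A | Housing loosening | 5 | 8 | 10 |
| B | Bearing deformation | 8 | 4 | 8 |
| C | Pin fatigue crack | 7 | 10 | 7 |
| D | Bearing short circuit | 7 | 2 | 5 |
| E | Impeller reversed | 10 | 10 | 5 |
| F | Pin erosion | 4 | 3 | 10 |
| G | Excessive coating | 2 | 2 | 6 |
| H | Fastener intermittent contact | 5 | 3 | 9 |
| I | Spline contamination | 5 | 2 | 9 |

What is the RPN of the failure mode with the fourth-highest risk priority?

RPN = Severity × Occurrence × Detection:
  A: 8 × 5 × 10 = 400
  B: 4 × 8 × 8 = 256
  C: 10 × 7 × 7 = 490
  D: 2 × 7 × 5 = 70
  E: 10 × 10 × 5 = 500
  F: 3 × 4 × 10 = 120
  G: 2 × 2 × 6 = 24
  H: 3 × 5 × 9 = 135
  I: 2 × 5 × 9 = 90
Sorted descending: 500, 490, 400, 256, 135, 120, 90, 70, 24.
The fourth-highest RPN is 256 (B).

256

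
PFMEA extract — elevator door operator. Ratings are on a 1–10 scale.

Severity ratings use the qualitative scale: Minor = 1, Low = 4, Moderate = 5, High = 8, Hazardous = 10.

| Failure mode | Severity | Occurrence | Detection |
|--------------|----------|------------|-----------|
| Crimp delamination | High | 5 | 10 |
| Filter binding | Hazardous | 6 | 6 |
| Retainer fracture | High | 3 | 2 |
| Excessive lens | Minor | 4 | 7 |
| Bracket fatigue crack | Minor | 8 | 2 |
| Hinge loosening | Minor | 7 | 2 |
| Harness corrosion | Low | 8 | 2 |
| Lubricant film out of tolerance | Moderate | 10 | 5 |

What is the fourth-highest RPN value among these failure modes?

64

RPN = Severity × Occurrence × Detection:
  Crimp delamination: 8 × 5 × 10 = 400
  Filter binding: 10 × 6 × 6 = 360
  Retainer fracture: 8 × 3 × 2 = 48
  Excessive lens: 1 × 4 × 7 = 28
  Bracket fatigue crack: 1 × 8 × 2 = 16
  Hinge loosening: 1 × 7 × 2 = 14
  Harness corrosion: 4 × 8 × 2 = 64
  Lubricant film out of tolerance: 5 × 10 × 5 = 250
Sorted descending: 400, 360, 250, 64, 48, 28, 16, 14.
The fourth-highest RPN is 64 (Harness corrosion).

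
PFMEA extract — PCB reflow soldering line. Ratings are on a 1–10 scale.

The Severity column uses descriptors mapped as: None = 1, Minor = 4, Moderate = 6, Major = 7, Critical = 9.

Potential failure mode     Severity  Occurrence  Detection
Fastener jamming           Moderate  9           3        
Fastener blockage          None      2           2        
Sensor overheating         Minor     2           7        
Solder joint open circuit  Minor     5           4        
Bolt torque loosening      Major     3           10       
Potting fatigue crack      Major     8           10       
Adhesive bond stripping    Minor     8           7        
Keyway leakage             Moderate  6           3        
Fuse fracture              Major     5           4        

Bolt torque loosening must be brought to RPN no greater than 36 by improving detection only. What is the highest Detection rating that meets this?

Bolt torque loosening: S=7, O=3, D=10 → current RPN = 210.
Fixed product = 21. Need 21 × D ≤ 36, so D ≤ 36/21 = 1.71.
Maximum integer Detection rating = 1 (gives RPN 21; D=2 would give 42 > 36).

1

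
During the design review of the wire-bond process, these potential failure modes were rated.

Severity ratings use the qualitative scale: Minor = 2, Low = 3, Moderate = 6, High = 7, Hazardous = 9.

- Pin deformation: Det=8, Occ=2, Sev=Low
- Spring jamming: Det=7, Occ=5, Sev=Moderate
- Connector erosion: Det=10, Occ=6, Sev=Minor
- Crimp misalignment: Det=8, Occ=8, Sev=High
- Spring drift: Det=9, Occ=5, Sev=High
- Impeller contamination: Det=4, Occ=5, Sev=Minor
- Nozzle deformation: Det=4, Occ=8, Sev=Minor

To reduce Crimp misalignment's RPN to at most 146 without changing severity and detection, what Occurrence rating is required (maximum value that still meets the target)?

Crimp misalignment: S=7, O=8, D=8 → current RPN = 448.
Fixed product = 56. Need 56 × O ≤ 146, so O ≤ 146/56 = 2.61.
Maximum integer Occurrence rating = 2 (gives RPN 112; O=3 would give 168 > 146).

2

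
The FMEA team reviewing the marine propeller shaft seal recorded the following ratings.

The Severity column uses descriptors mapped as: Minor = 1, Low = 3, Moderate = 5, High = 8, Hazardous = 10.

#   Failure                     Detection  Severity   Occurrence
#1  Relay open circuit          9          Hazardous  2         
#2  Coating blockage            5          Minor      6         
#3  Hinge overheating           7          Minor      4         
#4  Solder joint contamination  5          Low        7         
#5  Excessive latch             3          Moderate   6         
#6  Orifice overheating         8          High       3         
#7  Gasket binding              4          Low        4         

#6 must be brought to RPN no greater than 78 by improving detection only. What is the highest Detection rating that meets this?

#6: S=8, O=3, D=8 → current RPN = 192.
Fixed product = 24. Need 24 × D ≤ 78, so D ≤ 78/24 = 3.25.
Maximum integer Detection rating = 3 (gives RPN 72; D=4 would give 96 > 78).

3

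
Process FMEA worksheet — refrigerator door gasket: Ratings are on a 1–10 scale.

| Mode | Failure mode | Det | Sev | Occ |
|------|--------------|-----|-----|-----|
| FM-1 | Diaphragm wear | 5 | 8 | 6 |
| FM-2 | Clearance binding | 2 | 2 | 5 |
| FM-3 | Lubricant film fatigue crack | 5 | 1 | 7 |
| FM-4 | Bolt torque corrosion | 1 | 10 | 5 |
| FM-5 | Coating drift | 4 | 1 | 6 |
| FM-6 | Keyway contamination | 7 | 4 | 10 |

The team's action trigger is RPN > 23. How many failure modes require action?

5

RPN = Severity × Occurrence × Detection:
  FM-1: 8 × 6 × 5 = 240
  FM-2: 2 × 5 × 2 = 20
  FM-3: 1 × 7 × 5 = 35
  FM-4: 10 × 5 × 1 = 50
  FM-5: 1 × 6 × 4 = 24
  FM-6: 4 × 10 × 7 = 280
Modes with RPN > 23: FM-1 (240), FM-3 (35), FM-4 (50), FM-5 (24), FM-6 (280) → 5.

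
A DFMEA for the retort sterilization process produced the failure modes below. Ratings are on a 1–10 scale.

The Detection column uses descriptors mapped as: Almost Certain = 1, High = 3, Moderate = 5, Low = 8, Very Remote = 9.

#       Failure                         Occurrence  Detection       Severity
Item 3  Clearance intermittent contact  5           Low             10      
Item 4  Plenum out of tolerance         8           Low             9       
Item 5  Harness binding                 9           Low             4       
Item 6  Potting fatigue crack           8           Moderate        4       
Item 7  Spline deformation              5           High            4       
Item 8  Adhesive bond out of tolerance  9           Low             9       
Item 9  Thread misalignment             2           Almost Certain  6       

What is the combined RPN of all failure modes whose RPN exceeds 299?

1624

RPN = Severity × Occurrence × Detection:
  Item 3: 10 × 5 × 8 = 400
  Item 4: 9 × 8 × 8 = 576
  Item 5: 4 × 9 × 8 = 288
  Item 6: 4 × 8 × 5 = 160
  Item 7: 4 × 5 × 3 = 60
  Item 8: 9 × 9 × 8 = 648
  Item 9: 6 × 2 × 1 = 12
RPN > 299: Item 3 (400), Item 4 (576), Item 8 (648).
Sum: 400 + 576 + 648 = 1624.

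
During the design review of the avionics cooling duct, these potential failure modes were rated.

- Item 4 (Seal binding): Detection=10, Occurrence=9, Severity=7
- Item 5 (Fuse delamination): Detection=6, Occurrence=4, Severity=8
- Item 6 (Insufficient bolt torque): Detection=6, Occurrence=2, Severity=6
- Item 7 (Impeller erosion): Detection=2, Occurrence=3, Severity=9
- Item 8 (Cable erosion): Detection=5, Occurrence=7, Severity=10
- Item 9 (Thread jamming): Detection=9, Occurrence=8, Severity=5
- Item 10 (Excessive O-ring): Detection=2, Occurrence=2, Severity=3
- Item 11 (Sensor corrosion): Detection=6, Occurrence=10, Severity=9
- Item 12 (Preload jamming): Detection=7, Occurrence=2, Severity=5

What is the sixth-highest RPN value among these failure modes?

72

RPN = Severity × Occurrence × Detection:
  Item 4: 7 × 9 × 10 = 630
  Item 5: 8 × 4 × 6 = 192
  Item 6: 6 × 2 × 6 = 72
  Item 7: 9 × 3 × 2 = 54
  Item 8: 10 × 7 × 5 = 350
  Item 9: 5 × 8 × 9 = 360
  Item 10: 3 × 2 × 2 = 12
  Item 11: 9 × 10 × 6 = 540
  Item 12: 5 × 2 × 7 = 70
Sorted descending: 630, 540, 360, 350, 192, 72, 70, 54, 12.
The sixth-highest RPN is 72 (Item 6).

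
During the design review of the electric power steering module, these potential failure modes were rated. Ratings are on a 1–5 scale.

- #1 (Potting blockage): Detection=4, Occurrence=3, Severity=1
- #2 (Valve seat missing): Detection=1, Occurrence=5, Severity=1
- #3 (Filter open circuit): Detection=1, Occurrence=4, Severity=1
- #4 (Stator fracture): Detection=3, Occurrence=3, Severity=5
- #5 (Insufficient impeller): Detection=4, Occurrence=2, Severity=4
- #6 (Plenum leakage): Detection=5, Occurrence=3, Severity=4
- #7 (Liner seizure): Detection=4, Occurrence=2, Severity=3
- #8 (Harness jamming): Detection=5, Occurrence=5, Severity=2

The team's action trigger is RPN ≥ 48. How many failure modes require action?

RPN = Severity × Occurrence × Detection:
  #1: 1 × 3 × 4 = 12
  #2: 1 × 5 × 1 = 5
  #3: 1 × 4 × 1 = 4
  #4: 5 × 3 × 3 = 45
  #5: 4 × 2 × 4 = 32
  #6: 4 × 3 × 5 = 60
  #7: 3 × 2 × 4 = 24
  #8: 2 × 5 × 5 = 50
Modes with RPN ≥ 48: #6 (60), #8 (50) → 2.

2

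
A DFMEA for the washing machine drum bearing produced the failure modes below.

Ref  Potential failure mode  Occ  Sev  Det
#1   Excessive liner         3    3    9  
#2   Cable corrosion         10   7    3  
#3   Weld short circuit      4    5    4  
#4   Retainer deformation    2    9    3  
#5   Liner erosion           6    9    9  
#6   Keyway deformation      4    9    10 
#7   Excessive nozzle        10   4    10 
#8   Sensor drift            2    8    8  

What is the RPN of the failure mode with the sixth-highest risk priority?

RPN = Severity × Occurrence × Detection:
  #1: 3 × 3 × 9 = 81
  #2: 7 × 10 × 3 = 210
  #3: 5 × 4 × 4 = 80
  #4: 9 × 2 × 3 = 54
  #5: 9 × 6 × 9 = 486
  #6: 9 × 4 × 10 = 360
  #7: 4 × 10 × 10 = 400
  #8: 8 × 2 × 8 = 128
Sorted descending: 486, 400, 360, 210, 128, 81, 80, 54.
The sixth-highest RPN is 81 (#1).

81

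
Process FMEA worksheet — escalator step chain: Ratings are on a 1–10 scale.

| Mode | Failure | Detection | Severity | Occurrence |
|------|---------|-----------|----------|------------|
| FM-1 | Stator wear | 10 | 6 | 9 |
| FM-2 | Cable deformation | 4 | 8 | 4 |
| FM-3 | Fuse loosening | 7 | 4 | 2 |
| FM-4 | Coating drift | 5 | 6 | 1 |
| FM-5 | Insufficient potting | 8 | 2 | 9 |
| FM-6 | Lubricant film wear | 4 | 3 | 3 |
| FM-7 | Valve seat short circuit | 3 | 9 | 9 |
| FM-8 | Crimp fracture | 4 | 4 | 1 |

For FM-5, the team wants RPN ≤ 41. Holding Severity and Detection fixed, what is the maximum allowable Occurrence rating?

2

FM-5: S=2, O=9, D=8 → current RPN = 144.
Fixed product = 16. Need 16 × O ≤ 41, so O ≤ 41/16 = 2.56.
Maximum integer Occurrence rating = 2 (gives RPN 32; O=3 would give 48 > 41).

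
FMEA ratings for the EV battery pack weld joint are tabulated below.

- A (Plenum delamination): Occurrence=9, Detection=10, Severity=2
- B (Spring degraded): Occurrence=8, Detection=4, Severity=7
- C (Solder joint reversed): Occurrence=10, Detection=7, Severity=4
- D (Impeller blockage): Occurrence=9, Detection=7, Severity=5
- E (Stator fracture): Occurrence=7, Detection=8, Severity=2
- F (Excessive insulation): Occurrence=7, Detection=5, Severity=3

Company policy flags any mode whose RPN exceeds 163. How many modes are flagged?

4

RPN = Severity × Occurrence × Detection:
  A: 2 × 9 × 10 = 180
  B: 7 × 8 × 4 = 224
  C: 4 × 10 × 7 = 280
  D: 5 × 9 × 7 = 315
  E: 2 × 7 × 8 = 112
  F: 3 × 7 × 5 = 105
Modes with RPN > 163: A (180), B (224), C (280), D (315) → 4.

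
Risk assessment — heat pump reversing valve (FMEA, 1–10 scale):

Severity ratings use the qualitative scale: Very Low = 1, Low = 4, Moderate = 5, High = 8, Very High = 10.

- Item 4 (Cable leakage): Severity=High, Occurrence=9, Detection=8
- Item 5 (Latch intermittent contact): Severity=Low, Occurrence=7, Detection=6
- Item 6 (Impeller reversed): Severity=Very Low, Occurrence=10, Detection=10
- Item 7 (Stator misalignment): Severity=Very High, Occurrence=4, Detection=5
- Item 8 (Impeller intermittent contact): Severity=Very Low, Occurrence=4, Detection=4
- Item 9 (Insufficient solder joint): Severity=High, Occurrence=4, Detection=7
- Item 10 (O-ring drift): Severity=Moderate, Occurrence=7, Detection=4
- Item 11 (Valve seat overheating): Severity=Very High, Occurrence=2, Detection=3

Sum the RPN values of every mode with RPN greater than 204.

800

RPN = Severity × Occurrence × Detection:
  Item 4: 8 × 9 × 8 = 576
  Item 5: 4 × 7 × 6 = 168
  Item 6: 1 × 10 × 10 = 100
  Item 7: 10 × 4 × 5 = 200
  Item 8: 1 × 4 × 4 = 16
  Item 9: 8 × 4 × 7 = 224
  Item 10: 5 × 7 × 4 = 140
  Item 11: 10 × 2 × 3 = 60
RPN > 204: Item 4 (576), Item 9 (224).
Sum: 576 + 224 = 800.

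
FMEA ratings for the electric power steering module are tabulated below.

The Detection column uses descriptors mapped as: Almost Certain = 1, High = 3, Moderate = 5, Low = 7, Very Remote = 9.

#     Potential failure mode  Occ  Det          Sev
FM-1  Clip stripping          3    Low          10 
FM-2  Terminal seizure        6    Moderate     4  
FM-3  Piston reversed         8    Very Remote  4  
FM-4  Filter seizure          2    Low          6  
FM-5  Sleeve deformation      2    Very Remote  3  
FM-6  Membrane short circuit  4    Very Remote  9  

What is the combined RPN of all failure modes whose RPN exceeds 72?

1026

RPN = Severity × Occurrence × Detection:
  FM-1: 10 × 3 × 7 = 210
  FM-2: 4 × 6 × 5 = 120
  FM-3: 4 × 8 × 9 = 288
  FM-4: 6 × 2 × 7 = 84
  FM-5: 3 × 2 × 9 = 54
  FM-6: 9 × 4 × 9 = 324
RPN > 72: FM-1 (210), FM-2 (120), FM-3 (288), FM-4 (84), FM-6 (324).
Sum: 210 + 120 + 288 + 84 + 324 = 1026.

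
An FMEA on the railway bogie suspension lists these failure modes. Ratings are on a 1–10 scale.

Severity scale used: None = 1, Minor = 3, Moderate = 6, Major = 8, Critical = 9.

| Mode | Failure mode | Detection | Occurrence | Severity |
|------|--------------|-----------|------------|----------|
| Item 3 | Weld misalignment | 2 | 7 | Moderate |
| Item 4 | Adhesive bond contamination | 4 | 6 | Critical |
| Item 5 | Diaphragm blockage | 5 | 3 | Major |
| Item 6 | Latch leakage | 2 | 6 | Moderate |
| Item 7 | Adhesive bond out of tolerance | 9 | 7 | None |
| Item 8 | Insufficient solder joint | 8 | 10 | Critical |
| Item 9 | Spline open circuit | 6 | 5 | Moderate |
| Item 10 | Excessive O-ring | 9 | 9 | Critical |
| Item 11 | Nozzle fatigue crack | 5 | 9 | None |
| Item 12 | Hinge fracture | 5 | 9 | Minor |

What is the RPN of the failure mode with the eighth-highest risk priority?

RPN = Severity × Occurrence × Detection:
  Item 3: 6 × 7 × 2 = 84
  Item 4: 9 × 6 × 4 = 216
  Item 5: 8 × 3 × 5 = 120
  Item 6: 6 × 6 × 2 = 72
  Item 7: 1 × 7 × 9 = 63
  Item 8: 9 × 10 × 8 = 720
  Item 9: 6 × 5 × 6 = 180
  Item 10: 9 × 9 × 9 = 729
  Item 11: 1 × 9 × 5 = 45
  Item 12: 3 × 9 × 5 = 135
Sorted descending: 729, 720, 216, 180, 135, 120, 84, 72, 63, 45.
The eighth-highest RPN is 72 (Item 6).

72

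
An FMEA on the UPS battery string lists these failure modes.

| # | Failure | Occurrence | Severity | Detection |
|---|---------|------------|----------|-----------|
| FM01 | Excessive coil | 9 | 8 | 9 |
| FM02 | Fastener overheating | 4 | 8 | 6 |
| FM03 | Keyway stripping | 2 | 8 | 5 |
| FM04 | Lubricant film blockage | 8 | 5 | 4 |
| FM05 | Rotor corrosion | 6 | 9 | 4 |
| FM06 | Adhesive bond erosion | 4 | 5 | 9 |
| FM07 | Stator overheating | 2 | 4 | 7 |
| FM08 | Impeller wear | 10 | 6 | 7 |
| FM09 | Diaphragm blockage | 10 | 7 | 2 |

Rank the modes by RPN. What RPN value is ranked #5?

180

RPN = Severity × Occurrence × Detection:
  FM01: 8 × 9 × 9 = 648
  FM02: 8 × 4 × 6 = 192
  FM03: 8 × 2 × 5 = 80
  FM04: 5 × 8 × 4 = 160
  FM05: 9 × 6 × 4 = 216
  FM06: 5 × 4 × 9 = 180
  FM07: 4 × 2 × 7 = 56
  FM08: 6 × 10 × 7 = 420
  FM09: 7 × 10 × 2 = 140
Sorted descending: 648, 420, 216, 192, 180, 160, 140, 80, 56.
The fifth-highest RPN is 180 (FM06).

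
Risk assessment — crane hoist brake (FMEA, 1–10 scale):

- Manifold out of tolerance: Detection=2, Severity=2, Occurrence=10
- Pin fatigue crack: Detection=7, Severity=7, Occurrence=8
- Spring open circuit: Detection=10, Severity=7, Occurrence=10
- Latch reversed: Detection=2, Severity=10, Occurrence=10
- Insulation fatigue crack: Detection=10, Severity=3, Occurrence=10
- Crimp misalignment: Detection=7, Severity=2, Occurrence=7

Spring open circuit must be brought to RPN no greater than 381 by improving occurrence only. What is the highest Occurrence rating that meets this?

Spring open circuit: S=7, O=10, D=10 → current RPN = 700.
Fixed product = 70. Need 70 × O ≤ 381, so O ≤ 381/70 = 5.44.
Maximum integer Occurrence rating = 5 (gives RPN 350; O=6 would give 420 > 381).

5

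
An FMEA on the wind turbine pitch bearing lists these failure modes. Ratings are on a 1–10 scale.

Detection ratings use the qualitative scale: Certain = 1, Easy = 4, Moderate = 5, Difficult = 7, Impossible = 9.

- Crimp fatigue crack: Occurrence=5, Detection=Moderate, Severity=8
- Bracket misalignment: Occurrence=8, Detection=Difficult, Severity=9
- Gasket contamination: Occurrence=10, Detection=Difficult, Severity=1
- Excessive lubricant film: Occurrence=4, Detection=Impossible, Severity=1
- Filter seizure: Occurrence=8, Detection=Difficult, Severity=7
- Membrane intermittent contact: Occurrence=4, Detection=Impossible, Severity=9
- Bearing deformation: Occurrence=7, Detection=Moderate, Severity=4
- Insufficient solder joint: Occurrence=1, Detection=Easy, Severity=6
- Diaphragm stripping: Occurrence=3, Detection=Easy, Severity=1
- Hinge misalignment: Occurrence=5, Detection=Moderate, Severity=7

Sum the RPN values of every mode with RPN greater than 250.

1220

RPN = Severity × Occurrence × Detection:
  Crimp fatigue crack: 8 × 5 × 5 = 200
  Bracket misalignment: 9 × 8 × 7 = 504
  Gasket contamination: 1 × 10 × 7 = 70
  Excessive lubricant film: 1 × 4 × 9 = 36
  Filter seizure: 7 × 8 × 7 = 392
  Membrane intermittent contact: 9 × 4 × 9 = 324
  Bearing deformation: 4 × 7 × 5 = 140
  Insufficient solder joint: 6 × 1 × 4 = 24
  Diaphragm stripping: 1 × 3 × 4 = 12
  Hinge misalignment: 7 × 5 × 5 = 175
RPN > 250: Bracket misalignment (504), Filter seizure (392), Membrane intermittent contact (324).
Sum: 504 + 392 + 324 = 1220.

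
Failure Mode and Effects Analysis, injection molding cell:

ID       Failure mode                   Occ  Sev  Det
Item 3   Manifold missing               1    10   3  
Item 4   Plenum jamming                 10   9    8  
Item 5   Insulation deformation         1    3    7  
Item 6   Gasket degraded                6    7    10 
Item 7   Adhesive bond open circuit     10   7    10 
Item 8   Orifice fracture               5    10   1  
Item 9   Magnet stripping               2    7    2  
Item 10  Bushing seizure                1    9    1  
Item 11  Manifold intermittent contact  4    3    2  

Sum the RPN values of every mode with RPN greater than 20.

RPN = Severity × Occurrence × Detection:
  Item 3: 10 × 1 × 3 = 30
  Item 4: 9 × 10 × 8 = 720
  Item 5: 3 × 1 × 7 = 21
  Item 6: 7 × 6 × 10 = 420
  Item 7: 7 × 10 × 10 = 700
  Item 8: 10 × 5 × 1 = 50
  Item 9: 7 × 2 × 2 = 28
  Item 10: 9 × 1 × 1 = 9
  Item 11: 3 × 4 × 2 = 24
RPN > 20: Item 3 (30), Item 4 (720), Item 5 (21), Item 6 (420), Item 7 (700), Item 8 (50), Item 9 (28), Item 11 (24).
Sum: 30 + 720 + 21 + 420 + 700 + 50 + 28 + 24 = 1993.

1993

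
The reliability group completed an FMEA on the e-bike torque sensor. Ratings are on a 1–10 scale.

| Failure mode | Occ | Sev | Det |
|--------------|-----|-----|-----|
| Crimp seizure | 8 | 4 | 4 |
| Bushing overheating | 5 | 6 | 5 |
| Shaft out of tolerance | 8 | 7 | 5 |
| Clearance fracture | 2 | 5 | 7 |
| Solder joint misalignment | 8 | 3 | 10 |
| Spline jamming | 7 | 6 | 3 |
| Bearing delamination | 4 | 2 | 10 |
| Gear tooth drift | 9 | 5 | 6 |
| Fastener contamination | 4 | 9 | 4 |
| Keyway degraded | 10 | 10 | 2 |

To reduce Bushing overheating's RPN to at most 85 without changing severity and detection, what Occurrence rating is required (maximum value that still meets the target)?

Bushing overheating: S=6, O=5, D=5 → current RPN = 150.
Fixed product = 30. Need 30 × O ≤ 85, so O ≤ 85/30 = 2.83.
Maximum integer Occurrence rating = 2 (gives RPN 60; O=3 would give 90 > 85).

2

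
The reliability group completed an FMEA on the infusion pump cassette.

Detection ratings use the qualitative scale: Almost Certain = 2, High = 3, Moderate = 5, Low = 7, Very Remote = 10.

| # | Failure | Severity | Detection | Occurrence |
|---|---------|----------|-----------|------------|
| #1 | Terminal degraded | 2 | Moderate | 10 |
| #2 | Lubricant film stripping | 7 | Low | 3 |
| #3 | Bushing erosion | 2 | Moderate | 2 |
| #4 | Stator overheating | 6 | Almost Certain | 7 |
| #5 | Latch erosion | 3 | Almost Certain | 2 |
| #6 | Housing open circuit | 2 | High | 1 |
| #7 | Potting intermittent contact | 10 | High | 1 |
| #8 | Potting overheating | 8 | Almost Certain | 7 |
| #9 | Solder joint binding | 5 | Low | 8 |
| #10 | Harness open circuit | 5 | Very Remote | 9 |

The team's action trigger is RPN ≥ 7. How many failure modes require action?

RPN = Severity × Occurrence × Detection:
  #1: 2 × 10 × 5 = 100
  #2: 7 × 3 × 7 = 147
  #3: 2 × 2 × 5 = 20
  #4: 6 × 7 × 2 = 84
  #5: 3 × 2 × 2 = 12
  #6: 2 × 1 × 3 = 6
  #7: 10 × 1 × 3 = 30
  #8: 8 × 7 × 2 = 112
  #9: 5 × 8 × 7 = 280
  #10: 5 × 9 × 10 = 450
Modes with RPN ≥ 7: #1 (100), #2 (147), #3 (20), #4 (84), #5 (12), #7 (30), #8 (112), #9 (280), #10 (450) → 9.

9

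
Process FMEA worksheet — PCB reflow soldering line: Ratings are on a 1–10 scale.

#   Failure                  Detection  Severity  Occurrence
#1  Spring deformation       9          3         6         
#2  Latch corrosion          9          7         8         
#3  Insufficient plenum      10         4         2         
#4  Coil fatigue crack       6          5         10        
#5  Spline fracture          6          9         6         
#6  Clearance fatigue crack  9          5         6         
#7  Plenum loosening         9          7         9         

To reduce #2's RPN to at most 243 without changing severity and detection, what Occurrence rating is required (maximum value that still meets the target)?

#2: S=7, O=8, D=9 → current RPN = 504.
Fixed product = 63. Need 63 × O ≤ 243, so O ≤ 243/63 = 3.86.
Maximum integer Occurrence rating = 3 (gives RPN 189; O=4 would give 252 > 243).

3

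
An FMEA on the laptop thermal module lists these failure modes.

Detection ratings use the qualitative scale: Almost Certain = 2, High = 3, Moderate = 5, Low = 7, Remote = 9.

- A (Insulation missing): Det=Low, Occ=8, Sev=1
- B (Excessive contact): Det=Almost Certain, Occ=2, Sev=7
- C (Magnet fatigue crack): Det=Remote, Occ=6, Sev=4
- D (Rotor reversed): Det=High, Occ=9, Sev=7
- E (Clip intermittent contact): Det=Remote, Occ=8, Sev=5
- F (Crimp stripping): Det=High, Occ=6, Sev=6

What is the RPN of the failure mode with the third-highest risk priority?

189

RPN = Severity × Occurrence × Detection:
  A: 1 × 8 × 7 = 56
  B: 7 × 2 × 2 = 28
  C: 4 × 6 × 9 = 216
  D: 7 × 9 × 3 = 189
  E: 5 × 8 × 9 = 360
  F: 6 × 6 × 3 = 108
Sorted descending: 360, 216, 189, 108, 56, 28.
The third-highest RPN is 189 (D).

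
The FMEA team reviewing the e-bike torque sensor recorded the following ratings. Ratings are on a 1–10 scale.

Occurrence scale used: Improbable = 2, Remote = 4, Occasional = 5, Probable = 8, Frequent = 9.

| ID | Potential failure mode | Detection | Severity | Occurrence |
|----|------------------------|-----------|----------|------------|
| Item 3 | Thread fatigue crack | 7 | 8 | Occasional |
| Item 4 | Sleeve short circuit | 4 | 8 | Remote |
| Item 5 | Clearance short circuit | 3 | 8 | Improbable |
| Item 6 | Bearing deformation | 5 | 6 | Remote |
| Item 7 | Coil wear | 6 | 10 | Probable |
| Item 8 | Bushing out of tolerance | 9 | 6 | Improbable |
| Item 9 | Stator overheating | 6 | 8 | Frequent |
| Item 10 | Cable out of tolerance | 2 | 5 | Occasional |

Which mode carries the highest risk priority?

RPN = Severity × Occurrence × Detection:
  Item 3: 8 × 5 × 7 = 280
  Item 4: 8 × 4 × 4 = 128
  Item 5: 8 × 2 × 3 = 48
  Item 6: 6 × 4 × 5 = 120
  Item 7: 10 × 8 × 6 = 480
  Item 8: 6 × 2 × 9 = 108
  Item 9: 8 × 9 × 6 = 432
  Item 10: 5 × 5 × 2 = 50
Highest RPN is 480 → Item 7.

Item 7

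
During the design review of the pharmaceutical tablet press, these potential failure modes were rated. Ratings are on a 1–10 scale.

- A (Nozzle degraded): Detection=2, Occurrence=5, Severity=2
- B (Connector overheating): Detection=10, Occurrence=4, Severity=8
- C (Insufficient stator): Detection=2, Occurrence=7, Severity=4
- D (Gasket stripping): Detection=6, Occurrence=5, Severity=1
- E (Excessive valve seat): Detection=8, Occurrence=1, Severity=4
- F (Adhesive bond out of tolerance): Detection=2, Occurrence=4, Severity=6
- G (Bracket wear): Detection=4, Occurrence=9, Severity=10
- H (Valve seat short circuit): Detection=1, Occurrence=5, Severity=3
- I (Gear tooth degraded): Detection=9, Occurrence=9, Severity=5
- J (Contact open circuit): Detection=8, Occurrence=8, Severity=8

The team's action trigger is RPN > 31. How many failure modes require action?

7

RPN = Severity × Occurrence × Detection:
  A: 2 × 5 × 2 = 20
  B: 8 × 4 × 10 = 320
  C: 4 × 7 × 2 = 56
  D: 1 × 5 × 6 = 30
  E: 4 × 1 × 8 = 32
  F: 6 × 4 × 2 = 48
  G: 10 × 9 × 4 = 360
  H: 3 × 5 × 1 = 15
  I: 5 × 9 × 9 = 405
  J: 8 × 8 × 8 = 512
Modes with RPN > 31: B (320), C (56), E (32), F (48), G (360), I (405), J (512) → 7.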